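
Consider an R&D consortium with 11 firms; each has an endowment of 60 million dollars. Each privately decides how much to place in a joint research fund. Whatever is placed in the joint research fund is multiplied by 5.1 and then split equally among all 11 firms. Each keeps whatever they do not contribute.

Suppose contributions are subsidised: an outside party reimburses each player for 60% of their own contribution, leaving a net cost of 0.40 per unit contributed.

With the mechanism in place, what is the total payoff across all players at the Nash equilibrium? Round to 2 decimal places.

3762.00 million dollars

Under the mechanism each unit contributed yields (5.1/11) / 0.40 = 1.1591 back to its contributor per unit of net cost, which exceeds 1, making full contribution the dominant choice for everyone.
At the Nash equilibrium everyone contributes 60. Group total payoff = 11 × (60 × 0.60 + 5.1 × 60) = 3762.00.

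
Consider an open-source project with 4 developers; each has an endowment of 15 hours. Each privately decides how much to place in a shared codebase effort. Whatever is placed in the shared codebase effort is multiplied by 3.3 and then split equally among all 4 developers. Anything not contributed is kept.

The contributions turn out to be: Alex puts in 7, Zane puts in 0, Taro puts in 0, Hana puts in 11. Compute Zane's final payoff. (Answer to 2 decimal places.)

29.85 hours

Total contributed: 7 + 0 + 0 + 11 = 18.
Each receives 3.3 × 18 / 4 = 14.85 from the shared codebase effort.
Zane keeps 15 − 0 = 15, so Zane's payoff is 15 + 14.85 = 29.85.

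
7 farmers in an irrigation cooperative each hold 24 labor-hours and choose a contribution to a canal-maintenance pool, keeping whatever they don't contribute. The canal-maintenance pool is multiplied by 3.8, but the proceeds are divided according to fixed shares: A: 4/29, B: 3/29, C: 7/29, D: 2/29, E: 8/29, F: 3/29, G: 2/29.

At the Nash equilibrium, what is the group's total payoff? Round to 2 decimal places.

For player j, contributing a unit is worthwhile iff 3.8 × (j's share) ≥ 1, i.e. iff j's share is at least 0.2632.
Only E (8/29) clears that bar, contributing 24; the remaining 6 contribute 0. Total contributed: 24.
The canal-maintenance pool pays out 3.8 × 24 = 91.20 in total (split across the unequal shares, but the aggregate is all that matters for the group sum).
The 6 free-riders keep 24 each, adding 144. Group total = 144 + 91.20 = 235.20.

235.20 labor-hours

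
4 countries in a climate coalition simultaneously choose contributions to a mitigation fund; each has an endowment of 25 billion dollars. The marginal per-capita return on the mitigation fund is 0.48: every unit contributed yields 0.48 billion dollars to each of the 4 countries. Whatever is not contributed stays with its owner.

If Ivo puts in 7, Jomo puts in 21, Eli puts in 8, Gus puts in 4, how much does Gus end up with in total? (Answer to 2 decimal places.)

Total contributed: 7 + 21 + 8 + 4 = 40.
Each receives 0.48 × 40 = 19.20 from the mitigation fund.
Gus keeps 25 − 4 = 21, so Gus's payoff is 21 + 19.20 = 40.20.

40.20 billion dollars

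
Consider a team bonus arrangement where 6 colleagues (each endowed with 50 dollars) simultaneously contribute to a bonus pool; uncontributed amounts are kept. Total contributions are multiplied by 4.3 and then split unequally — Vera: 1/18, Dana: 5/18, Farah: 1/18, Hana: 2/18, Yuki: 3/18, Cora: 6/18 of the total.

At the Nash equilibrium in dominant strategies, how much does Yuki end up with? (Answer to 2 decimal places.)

121.67 dollars

For player j, contributing a unit is worthwhile iff 4.3 × (j's share) ≥ 1, i.e. iff j's share is at least 0.2326.
Dana and Cora are above the threshold, contributing 50 each; the remaining 4 contribute 0. Total contributed: 100.
Yuki keeps 50 and receives 4.3 × 100 × 3/18 = 71.67 from the bonus pool, for a payoff of 121.67.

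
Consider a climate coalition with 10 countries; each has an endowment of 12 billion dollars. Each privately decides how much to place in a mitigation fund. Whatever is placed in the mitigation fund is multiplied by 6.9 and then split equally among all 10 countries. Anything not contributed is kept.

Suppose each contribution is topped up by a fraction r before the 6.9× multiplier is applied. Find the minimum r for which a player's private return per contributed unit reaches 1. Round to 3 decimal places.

0.449

With matching at rate r, one contributed unit becomes (1 + r) in the mitigation fund and returns 6.9 × (1 + r) / 10 to the contributor.
Setting this equal to 1: 1 + r = 10/6.9 = 1.4493.
So the minimum matching rate is r = 1.4493 − 1 = 0.449.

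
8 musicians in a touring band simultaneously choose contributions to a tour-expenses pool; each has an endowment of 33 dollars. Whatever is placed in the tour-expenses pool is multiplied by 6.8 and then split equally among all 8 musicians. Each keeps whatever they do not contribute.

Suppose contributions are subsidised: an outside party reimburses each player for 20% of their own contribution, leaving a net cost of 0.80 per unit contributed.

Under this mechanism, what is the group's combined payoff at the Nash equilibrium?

Under the mechanism each unit contributed yields (6.8/8) / 0.80 = 1.0625 back to its contributor per unit of net cost, which exceeds 1, making full contribution the dominant choice for everyone.
So the Nash equilibrium is full contribution by all 8; the group earns 8 × (33 × 0.20 + 6.8 × 33) = 1848.00.

1848.00 dollars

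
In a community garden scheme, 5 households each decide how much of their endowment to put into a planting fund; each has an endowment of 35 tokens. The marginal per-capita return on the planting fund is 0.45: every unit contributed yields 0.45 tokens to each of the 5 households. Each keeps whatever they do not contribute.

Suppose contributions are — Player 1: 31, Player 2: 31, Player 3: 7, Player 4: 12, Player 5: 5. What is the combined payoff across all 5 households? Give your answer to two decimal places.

Total contributed: 31 + 31 + 7 + 12 + 5 = 86; total kept: 5 × 35 − 86 = 89.
The planting fund pays out 0.45 × 5 × 86 = 193.50 in aggregate.
Group total = 89 + 193.50 = 282.50.

282.50 tokens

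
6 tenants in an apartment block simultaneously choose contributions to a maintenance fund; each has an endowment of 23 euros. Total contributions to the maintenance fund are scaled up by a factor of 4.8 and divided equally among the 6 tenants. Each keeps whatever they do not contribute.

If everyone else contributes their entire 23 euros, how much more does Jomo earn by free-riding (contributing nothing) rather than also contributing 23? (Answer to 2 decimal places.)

Switching from a contribution of 23 to 0 lets Jomo keep an extra 23 euros, but lowers the maintenance fund by 23, which costs Jomo their own share of that drop: 4.8/6 × 23 = 18.40.
Net gain = 23 − 18.40 = 4.60. The private return per contributed unit (0.8000) is below 1, so free-riding is indeed the best response regardless of what the others do.

4.60 euros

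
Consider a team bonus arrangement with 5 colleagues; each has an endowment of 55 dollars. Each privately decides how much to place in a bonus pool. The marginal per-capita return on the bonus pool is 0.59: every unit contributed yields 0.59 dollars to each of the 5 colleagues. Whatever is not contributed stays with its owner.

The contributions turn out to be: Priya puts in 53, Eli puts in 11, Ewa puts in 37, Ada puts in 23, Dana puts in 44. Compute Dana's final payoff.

110.12 dollars

Total contributed: 53 + 11 + 37 + 23 + 44 = 168.
Each receives 0.59 × 168 = 99.12 from the bonus pool.
Dana keeps 55 − 44 = 11, so Dana's payoff is 11 + 99.12 = 110.12.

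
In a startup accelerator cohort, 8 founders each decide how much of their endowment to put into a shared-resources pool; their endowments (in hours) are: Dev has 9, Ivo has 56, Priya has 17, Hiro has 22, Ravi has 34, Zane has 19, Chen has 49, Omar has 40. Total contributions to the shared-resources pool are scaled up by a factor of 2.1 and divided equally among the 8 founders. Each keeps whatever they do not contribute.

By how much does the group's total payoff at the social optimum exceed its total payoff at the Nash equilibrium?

270.60 hours

The private return per contributed unit is 2.1/8 = 0.2625 < 1 for every player regardless of endowment, so the Nash equilibrium is zero contribution and the group total is Σ E_j = 9 + 56 + 17 + 22 + 34 + 19 + 49 + 40 = 246.
Each contributed unit returns 2.100 to the group, so the social optimum is full contribution by everyone: group total = 2.100 × 246 = 516.60.
Efficiency loss = (2.100 − 1) × 246 = 270.60.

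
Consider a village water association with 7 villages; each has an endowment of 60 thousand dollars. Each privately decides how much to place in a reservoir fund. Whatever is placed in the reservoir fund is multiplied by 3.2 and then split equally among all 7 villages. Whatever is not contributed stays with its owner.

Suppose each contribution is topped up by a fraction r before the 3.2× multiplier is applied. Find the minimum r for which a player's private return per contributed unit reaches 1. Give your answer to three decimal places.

With matching at rate r, one contributed unit becomes (1 + r) in the reservoir fund and returns 3.2 × (1 + r) / 7 to the contributor.
Setting this equal to 1: 1 + r = 7/3.2 = 2.1875.
So the minimum matching rate is r = 2.1875 − 1 = 1.188.

1.188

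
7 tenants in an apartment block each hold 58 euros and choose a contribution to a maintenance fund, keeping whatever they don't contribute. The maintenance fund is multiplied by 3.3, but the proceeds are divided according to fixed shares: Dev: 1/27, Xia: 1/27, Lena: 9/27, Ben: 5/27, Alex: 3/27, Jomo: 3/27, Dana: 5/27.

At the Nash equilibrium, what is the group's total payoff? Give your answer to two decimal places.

A player with share s gets back 3.3·s per unit contributed, so full contribution is dominant for anyone with s > 1/3.3 = 0.3030 and zero contribution is dominant for anyone below.
Only Lena (9/27) clears that bar, contributing 58; the remaining 6 contribute 0. Total contributed: 58.
The maintenance fund pays out 3.3 × 58 = 191.40 in total (split across the unequal shares, but the aggregate is all that matters for the group sum).
The 6 free-riders keep 58 each, adding 348. Group total = 348 + 191.40 = 539.40.

539.40 euros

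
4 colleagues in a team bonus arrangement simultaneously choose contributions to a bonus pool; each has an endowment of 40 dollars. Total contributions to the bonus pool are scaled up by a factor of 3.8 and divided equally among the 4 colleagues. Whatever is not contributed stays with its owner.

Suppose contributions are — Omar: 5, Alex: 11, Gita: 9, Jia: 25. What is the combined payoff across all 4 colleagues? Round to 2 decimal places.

300.00 dollars

Total contributed: 5 + 11 + 9 + 25 = 50; total kept: 4 × 40 − 50 = 110.
The bonus pool pays out 3.8 × 50 = 190.00 in aggregate.
Group total = 110 + 190.00 = 300.00.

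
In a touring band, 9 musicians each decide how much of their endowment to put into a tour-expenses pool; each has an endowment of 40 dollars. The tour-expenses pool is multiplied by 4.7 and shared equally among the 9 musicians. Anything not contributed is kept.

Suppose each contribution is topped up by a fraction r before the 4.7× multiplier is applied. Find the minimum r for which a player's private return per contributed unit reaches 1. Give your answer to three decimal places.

0.915

With matching at rate r, one contributed unit becomes (1 + r) in the tour-expenses pool and returns 4.7 × (1 + r) / 9 to the contributor.
Setting this equal to 1: 1 + r = 9/4.7 = 1.9149.
So the minimum matching rate is r = 1.9149 − 1 = 0.915.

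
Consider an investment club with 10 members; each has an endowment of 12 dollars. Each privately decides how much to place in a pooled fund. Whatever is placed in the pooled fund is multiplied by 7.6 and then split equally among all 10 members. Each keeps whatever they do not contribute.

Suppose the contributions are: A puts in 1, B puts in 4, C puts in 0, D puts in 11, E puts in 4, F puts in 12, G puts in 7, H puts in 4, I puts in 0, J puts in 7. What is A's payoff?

49.00 dollars

Total contributed: 1 + 4 + 0 + 11 + 4 + 12 + 7 + 4 + 0 + 7 = 50.
Each receives 7.6 × 50 / 10 = 38.00 from the pooled fund.
A keeps 12 − 1 = 11, so A's payoff is 11 + 38.00 = 49.00.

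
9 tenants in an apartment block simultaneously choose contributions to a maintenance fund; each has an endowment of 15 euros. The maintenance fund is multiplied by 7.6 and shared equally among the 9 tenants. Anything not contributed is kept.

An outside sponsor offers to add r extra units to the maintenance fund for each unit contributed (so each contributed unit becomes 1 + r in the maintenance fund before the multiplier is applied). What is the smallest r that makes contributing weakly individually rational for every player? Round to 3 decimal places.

With matching at rate r, one contributed unit becomes (1 + r) in the maintenance fund and returns 7.6 × (1 + r) / 9 to the contributor.
Setting this equal to 1: 1 + r = 9/7.6 = 1.1842.
So the minimum matching rate is r = 1.1842 − 1 = 0.184.

0.184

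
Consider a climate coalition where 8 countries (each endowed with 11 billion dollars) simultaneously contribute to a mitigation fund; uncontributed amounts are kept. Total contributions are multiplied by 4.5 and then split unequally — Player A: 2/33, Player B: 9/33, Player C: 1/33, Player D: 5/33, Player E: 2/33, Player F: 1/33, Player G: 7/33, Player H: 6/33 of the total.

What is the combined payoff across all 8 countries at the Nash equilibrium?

A player with share s gets back 4.5·s per unit contributed, so full contribution is dominant for anyone with s > 1/4.5 = 0.2222 and zero contribution is dominant for anyone below.
Only Player B (9/33) clears that bar, contributing 11; the remaining 7 contribute 0. Total contributed: 11.
The mitigation fund pays out 4.5 × 11 = 49.50 in total (split across the unequal shares, but the aggregate is all that matters for the group sum).
The 7 free-riders keep 11 each, adding 77. Group total = 77 + 49.50 = 126.50.

126.50 billion dollars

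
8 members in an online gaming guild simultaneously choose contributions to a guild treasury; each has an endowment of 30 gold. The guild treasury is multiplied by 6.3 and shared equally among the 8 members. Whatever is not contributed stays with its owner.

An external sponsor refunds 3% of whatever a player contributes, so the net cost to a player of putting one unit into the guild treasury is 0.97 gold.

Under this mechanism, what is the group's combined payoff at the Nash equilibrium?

240.00 gold

The effective private return is (6.3/8) / 0.97 = 0.8119, which is still under 1, so the mechanism doesn't change anyone's dominant strategy: zero contribution.
At the Nash equilibrium no one contributes; group total payoff = 8 × 30 = 240.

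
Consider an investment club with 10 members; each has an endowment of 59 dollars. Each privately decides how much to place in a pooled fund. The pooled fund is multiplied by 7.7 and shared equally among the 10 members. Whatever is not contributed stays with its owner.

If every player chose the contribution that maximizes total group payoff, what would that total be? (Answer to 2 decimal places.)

Each contributed unit returns 7.700 to the group as a whole (0.7700 to each of 10 players), which exceeds 1, so the social optimum is full contribution: group total = 7.700 × 590 = 4543.00.

4543.00 dollars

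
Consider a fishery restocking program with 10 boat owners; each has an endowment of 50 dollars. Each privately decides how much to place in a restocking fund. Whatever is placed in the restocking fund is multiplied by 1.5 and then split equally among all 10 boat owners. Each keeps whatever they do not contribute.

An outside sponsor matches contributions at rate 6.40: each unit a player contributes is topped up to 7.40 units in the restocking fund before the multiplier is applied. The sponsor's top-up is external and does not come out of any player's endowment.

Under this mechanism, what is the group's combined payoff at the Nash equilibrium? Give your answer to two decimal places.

Under the mechanism each unit contributed yields 1.5 × 7.40 / 10 = 1.1100 back to its contributor per unit of net cost, which exceeds 1, making full contribution the dominant choice for everyone.
So the Nash equilibrium is full contribution by all 10; the group earns 1.5 × 7.40 × 500 = 5550.00.

5550.00 dollars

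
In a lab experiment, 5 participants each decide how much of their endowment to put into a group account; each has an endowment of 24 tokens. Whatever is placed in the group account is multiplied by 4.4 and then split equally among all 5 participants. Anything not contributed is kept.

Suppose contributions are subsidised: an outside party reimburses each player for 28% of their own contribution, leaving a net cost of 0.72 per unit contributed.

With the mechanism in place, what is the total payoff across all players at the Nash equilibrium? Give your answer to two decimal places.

Under the mechanism each unit contributed yields (4.4/5) / 0.72 = 1.2222 back to its contributor per unit of net cost, which exceeds 1, making full contribution the dominant choice for everyone.
So the Nash equilibrium is full contribution by all 5; the group earns 5 × (24 × 0.28 + 4.4 × 24) = 561.60.

561.60 tokens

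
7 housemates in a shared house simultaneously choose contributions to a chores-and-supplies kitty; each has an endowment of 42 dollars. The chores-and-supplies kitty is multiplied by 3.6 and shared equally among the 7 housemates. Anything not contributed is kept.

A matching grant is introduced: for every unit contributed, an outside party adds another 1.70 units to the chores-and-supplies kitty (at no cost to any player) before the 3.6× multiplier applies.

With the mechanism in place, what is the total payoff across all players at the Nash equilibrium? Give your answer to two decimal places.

Under the mechanism each unit contributed yields 3.6 × 2.70 / 7 = 1.3886 back to its contributor per unit of net cost, which exceeds 1, making full contribution the dominant choice for everyone.
So the Nash equilibrium is full contribution by all 7; the group earns 3.6 × 2.70 × 294 = 2857.68.

2857.68 dollars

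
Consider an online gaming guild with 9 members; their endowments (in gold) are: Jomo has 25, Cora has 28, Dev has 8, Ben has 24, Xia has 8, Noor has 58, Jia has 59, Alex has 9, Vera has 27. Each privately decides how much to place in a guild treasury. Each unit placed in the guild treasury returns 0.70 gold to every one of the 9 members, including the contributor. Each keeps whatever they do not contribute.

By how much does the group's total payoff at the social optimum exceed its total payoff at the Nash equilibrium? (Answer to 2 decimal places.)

1303.80 gold

The private return per contributed unit is 0.70 < 1 for everyone, so the Nash equilibrium is zero contribution and the group total is Σ E_j = 25 + 28 + 8 + 24 + 8 + 58 + 59 + 9 + 27 = 246.
Each contributed unit returns 6.300 to the group, so the social optimum is full contribution by everyone: group total = 6.300 × 246 = 1549.80.
Efficiency loss = (6.300 − 1) × 246 = 1303.80.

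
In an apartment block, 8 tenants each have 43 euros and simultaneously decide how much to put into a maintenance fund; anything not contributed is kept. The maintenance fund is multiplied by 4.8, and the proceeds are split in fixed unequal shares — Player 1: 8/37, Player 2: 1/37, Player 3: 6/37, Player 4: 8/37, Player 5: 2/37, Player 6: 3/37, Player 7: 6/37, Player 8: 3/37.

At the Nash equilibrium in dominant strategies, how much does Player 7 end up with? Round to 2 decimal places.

109.94 euros

Player j's private return per contributed unit is 4.8 × (j's share). Contributing is weakly dominant for j when that share is at least 1/4.8 = 0.2083, and contributing 0 is dominant otherwise.
Player 1 and Player 4 clear that bar, contributing 43 each; the remaining 6 contribute 0. Total contributed: 86.
Player 7 keeps 43 and receives 4.8 × 86 × 6/37 = 66.94 from the maintenance fund, for a payoff of 109.94.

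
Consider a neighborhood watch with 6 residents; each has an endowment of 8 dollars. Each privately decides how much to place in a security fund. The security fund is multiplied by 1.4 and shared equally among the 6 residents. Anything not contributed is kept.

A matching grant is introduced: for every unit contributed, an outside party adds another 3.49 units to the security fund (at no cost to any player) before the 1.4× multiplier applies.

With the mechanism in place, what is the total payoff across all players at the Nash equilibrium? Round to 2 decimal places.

301.73 dollars

With the mechanism, a contributed unit returns 1.4 × 4.49 / 6 = 1.0477 per unit of net cost to the contributor — now above 1 — so contributing fully is weakly dominant for every player.
At the Nash equilibrium everyone contributes 8. Group total payoff = 1.4 × 4.49 × 48 = 301.73.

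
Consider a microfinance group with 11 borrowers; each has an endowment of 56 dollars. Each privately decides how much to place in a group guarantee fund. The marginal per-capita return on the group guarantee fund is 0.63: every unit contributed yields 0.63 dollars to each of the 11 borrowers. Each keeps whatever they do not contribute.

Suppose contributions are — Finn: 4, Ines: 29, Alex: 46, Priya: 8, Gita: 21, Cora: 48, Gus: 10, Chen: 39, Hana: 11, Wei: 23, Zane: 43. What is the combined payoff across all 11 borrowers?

Total contributed: 4 + 29 + 46 + 8 + 21 + 48 + 10 + 39 + 11 + 23 + 43 = 282; total kept: 11 × 56 − 282 = 334.
The group guarantee fund pays out 0.63 × 11 × 282 = 1954.26 in aggregate.
Group total = 334 + 1954.26 = 2288.26.

2288.26 dollars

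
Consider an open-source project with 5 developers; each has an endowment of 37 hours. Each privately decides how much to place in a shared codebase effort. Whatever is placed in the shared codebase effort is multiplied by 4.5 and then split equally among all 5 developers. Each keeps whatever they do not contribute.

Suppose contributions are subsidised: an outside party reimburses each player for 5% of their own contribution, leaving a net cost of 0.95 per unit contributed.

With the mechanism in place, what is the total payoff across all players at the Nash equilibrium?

185.00 hours

Even with the mechanism, each unit contributed returns only (4.5/5) / 0.95 = 0.9474 per unit of net cost, so contributing nothing is still dominant.
At the Nash equilibrium no one contributes; group total payoff = 5 × 37 = 185.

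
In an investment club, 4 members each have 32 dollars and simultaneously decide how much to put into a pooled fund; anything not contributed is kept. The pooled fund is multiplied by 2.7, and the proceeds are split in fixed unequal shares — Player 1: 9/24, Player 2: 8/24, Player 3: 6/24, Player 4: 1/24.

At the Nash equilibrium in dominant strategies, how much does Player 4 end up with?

Player j's private return per contributed unit is 2.7 × (j's share). Contributing is weakly dominant for j when that share is at least 1/2.7 = 0.3704, and contributing 0 is dominant otherwise.
Only Player 1 (9/24) clears that bar, contributing 32; the remaining 3 contribute 0. Total contributed: 32.
Player 4 keeps 32 and receives 2.7 × 32 × 1/24 = 3.60 from the pooled fund, for a payoff of 35.60.

35.60 dollars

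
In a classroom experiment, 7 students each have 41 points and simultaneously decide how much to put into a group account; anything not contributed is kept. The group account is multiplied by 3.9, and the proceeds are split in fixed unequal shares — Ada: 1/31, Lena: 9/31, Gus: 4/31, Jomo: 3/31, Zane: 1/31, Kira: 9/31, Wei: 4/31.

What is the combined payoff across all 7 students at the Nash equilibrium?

For player j, contributing a unit is worthwhile iff 3.9 × (j's share) ≥ 1, i.e. iff j's share is at least 0.2564.
The shares above 0.2564 belong to Lena and Kira, contributing 41 each; the remaining 5 contribute 0. Total contributed: 82.
The group account pays out 3.9 × 82 = 319.80 in total (split across the unequal shares, but the aggregate is all that matters for the group sum).
The 5 free-riders keep 41 each, adding 205. Group total = 205 + 319.80 = 524.80.

524.80 points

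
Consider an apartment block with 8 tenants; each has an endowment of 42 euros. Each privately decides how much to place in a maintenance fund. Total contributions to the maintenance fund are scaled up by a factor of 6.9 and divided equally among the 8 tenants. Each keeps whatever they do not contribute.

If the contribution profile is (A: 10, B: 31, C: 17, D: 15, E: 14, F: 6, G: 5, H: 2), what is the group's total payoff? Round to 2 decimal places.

Total contributed: 10 + 31 + 17 + 15 + 14 + 6 + 5 + 2 = 100; total kept: 8 × 42 − 100 = 236.
The maintenance fund pays out 6.9 × 100 = 690.00 in aggregate.
Group total = 236 + 690.00 = 926.00.

926.00 euros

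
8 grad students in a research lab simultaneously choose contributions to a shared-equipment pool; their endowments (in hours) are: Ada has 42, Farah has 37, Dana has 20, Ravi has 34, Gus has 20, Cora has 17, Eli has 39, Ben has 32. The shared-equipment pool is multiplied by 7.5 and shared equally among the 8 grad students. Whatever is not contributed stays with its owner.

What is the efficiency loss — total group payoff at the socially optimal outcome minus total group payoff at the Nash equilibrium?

1566.50 hours

The private return per contributed unit is 7.5/8 = 0.9375 < 1 for every player regardless of endowment, so the Nash equilibrium is zero contribution and the group total is Σ E_j = 42 + 37 + 20 + 34 + 20 + 17 + 39 + 32 = 241.
Each contributed unit returns 7.500 to the group, so the social optimum is full contribution by everyone: group total = 7.500 × 241 = 1807.50.
Efficiency loss = (7.500 − 1) × 241 = 1566.50.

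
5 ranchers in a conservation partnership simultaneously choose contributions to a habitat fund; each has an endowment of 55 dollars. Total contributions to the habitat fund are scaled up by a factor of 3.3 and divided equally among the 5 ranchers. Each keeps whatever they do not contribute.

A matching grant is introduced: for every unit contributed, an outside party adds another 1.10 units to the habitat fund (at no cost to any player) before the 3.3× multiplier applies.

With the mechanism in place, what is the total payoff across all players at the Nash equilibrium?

With the mechanism, a contributed unit returns 3.3 × 2.10 / 5 = 1.3860 per unit of net cost to the contributor — now above 1 — so contributing fully is weakly dominant for every player.
At the Nash equilibrium everyone contributes 55. Group total payoff = 3.3 × 2.10 × 275 = 1905.75.

1905.75 dollars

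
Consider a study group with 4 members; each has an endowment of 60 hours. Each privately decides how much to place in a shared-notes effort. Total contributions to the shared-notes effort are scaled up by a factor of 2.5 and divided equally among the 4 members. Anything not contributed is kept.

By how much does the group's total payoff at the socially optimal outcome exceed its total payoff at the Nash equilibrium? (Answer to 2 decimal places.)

360.00 hours

Each contributed unit returns 2.5/4 = 0.6250 to its contributor — below 1 — so contributing 0 is dominant for every player. At the Nash equilibrium everyone keeps their 60, and the group total is 4 × 60 = 240.
Each contributed unit returns 2.500 to the group as a whole (0.6250 to each of 4 players), which exceeds 1, so the social optimum is full contribution: group total = 2.500 × 240 = 600.00.
Efficiency loss = 600.00 − 240 = 360.00.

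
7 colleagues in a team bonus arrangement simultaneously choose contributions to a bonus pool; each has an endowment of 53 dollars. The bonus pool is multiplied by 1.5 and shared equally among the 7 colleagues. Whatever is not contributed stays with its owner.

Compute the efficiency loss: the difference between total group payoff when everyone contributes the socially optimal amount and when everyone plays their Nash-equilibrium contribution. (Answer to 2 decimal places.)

185.50 dollars

Each contributed unit returns 1.5/7 = 0.2143 to its contributor — below 1 — so contributing 0 is dominant for every player. At the Nash equilibrium everyone keeps their 53, and the group total is 7 × 53 = 371.
Each contributed unit returns 1.500 to the group as a whole (0.2143 to each of 7 players), which exceeds 1, so the social optimum is full contribution: group total = 1.500 × 371 = 556.50.
Efficiency loss = 556.50 − 371 = 185.50.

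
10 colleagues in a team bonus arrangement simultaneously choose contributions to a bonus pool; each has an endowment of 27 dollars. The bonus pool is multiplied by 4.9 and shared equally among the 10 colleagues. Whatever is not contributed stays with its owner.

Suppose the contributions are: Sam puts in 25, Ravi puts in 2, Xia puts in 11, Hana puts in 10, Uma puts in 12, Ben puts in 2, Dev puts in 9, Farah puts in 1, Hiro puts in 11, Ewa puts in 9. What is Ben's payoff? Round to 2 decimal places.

70.08 dollars

Total contributed: 25 + 2 + 11 + 10 + 12 + 2 + 9 + 1 + 11 + 9 = 92.
Each receives 4.9 × 92 / 10 = 45.08 from the bonus pool.
Ben keeps 27 − 2 = 25, so Ben's payoff is 25 + 45.08 = 70.08.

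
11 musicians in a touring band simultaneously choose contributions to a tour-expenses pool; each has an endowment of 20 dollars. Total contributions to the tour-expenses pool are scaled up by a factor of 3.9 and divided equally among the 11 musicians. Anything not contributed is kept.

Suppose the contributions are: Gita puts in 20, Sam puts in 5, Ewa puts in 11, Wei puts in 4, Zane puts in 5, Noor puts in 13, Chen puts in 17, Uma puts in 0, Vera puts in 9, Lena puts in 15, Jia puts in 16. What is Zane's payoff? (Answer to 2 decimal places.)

Total contributed: 20 + 5 + 11 + 4 + 5 + 13 + 17 + 0 + 9 + 15 + 16 = 115.
Each receives 3.9 × 115 / 11 = 40.77 from the tour-expenses pool.
Zane keeps 20 − 5 = 15, so Zane's payoff is 15 + 40.77 = 55.77.

55.77 dollars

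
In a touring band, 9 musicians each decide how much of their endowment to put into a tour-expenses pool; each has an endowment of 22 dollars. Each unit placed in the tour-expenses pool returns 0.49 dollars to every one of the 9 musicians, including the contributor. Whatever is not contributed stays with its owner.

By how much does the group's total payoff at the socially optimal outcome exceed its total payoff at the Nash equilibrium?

The private return per contributed unit is 0.49 < 1, so contributing 0 is dominant for every player. At the Nash equilibrium everyone keeps their 22, and the group total is 9 × 22 = 198.
Each contributed unit returns 4.410 to the group as a whole (0.49 to each of 9 players), which exceeds 1, so the social optimum is full contribution: group total = 4.410 × 198 = 873.18.
Efficiency loss = 873.18 − 198 = 675.18.

675.18 dollars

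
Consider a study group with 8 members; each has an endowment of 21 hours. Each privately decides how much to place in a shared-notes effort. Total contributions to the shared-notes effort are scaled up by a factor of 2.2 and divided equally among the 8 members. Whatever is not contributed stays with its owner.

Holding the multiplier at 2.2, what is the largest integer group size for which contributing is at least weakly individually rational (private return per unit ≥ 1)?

Private return per unit is 2.2/(group size), which is ≥ 1 whenever the group size is ≤ 2.2.
The largest such integer is 2.

2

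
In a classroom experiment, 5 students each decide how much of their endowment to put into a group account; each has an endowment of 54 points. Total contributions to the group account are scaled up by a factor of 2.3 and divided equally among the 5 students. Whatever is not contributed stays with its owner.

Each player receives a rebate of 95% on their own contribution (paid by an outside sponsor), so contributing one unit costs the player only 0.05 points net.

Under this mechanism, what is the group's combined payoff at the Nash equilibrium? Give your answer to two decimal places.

877.50 points

Under the mechanism each unit contributed yields (2.3/5) / 0.05 = 9.2000 back to its contributor per unit of net cost, which exceeds 1, making full contribution the dominant choice for everyone.
So the Nash equilibrium is full contribution by all 5; the group earns 5 × (54 × 0.95 + 2.3 × 54) = 877.50.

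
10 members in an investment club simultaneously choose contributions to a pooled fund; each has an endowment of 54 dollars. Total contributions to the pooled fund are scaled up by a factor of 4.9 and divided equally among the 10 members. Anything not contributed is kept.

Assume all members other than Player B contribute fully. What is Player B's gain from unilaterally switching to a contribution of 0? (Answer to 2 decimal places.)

27.54 dollars

Switching from a contribution of 54 to 0 lets Player B keep an extra 54 dollars, but lowers the pooled fund by 54, which costs Player B their own share of that drop: 4.9/10 × 54 = 26.46.
Net gain = 54 − 26.46 = 27.54. The private return per contributed unit (0.4900) is below 1, so free-riding is indeed the best response regardless of what the others do.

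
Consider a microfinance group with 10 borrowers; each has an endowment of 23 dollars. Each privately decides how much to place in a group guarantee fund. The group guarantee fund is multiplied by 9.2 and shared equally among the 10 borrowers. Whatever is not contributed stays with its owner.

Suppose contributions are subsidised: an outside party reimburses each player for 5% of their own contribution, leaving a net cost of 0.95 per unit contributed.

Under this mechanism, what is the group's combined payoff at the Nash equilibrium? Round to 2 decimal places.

230.00 dollars

With the mechanism, a contributed unit returns (9.2/10) / 0.95 = 0.9684 per unit of net cost — still below 1 — so contributing 0 remains dominant for every player.
At the Nash equilibrium no one contributes; group total payoff = 10 × 23 = 230.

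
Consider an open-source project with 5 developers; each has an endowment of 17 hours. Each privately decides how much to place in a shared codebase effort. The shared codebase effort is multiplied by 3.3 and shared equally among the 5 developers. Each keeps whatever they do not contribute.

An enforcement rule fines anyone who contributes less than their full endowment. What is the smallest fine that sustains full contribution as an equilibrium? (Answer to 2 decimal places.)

Given the others contribute fully, the best deviation is to contribute 0 (any partial contribution still incurs the fine and gives up units whose private return 0.6600 is below 1).
Deviating from 17 to 0 saves 17 hours but forfeits the deviator's share of the drop in the shared codebase effort: 3.3/5 × 17 = 11.22.
So the deviation gain is 17 − 11.22 = 5.78, and the fine must be at least 5.78 hours to wipe it out.

5.78 hours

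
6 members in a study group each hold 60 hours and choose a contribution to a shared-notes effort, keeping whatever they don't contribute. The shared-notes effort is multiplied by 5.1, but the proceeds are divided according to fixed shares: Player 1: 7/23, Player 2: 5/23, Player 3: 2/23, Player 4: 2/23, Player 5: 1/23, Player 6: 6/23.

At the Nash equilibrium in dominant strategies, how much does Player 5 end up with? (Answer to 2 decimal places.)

Player j's private return per contributed unit is 5.1 × (j's share). Contributing is weakly dominant for j when that share is at least 1/5.1 = 0.1961, and contributing 0 is dominant otherwise.
The shares above 0.1961 belong to Player 1, Player 2 and Player 6, contributing 60 each; the remaining 3 contribute 0. Total contributed: 180.
Player 5 keeps 60 and receives 5.1 × 180 × 1/23 = 39.91 from the shared-notes effort, for a payoff of 99.91.

99.91 hours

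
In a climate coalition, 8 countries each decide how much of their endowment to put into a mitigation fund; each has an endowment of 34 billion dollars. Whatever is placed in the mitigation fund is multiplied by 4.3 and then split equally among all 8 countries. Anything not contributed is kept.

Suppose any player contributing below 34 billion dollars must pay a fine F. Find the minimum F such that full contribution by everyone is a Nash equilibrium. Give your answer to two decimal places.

Given the others contribute fully, the best deviation is to contribute 0 (any partial contribution still incurs the fine and gives up units whose private return 0.5375 is below 1).
Deviating from 34 to 0 saves 34 billion dollars but forfeits the deviator's share of the drop in the mitigation fund: 4.3/8 × 34 = 18.27.
So the deviation gain is 34 − 18.27 = 15.73, and the fine must be at least 15.73 billion dollars to wipe it out.

15.73 billion dollars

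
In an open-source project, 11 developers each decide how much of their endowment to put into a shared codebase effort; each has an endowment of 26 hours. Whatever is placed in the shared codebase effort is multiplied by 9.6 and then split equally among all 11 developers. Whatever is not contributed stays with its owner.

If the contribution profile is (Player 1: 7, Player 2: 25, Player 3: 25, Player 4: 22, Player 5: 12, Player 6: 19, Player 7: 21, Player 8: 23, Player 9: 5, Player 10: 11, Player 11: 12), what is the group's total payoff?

1851.20 hours

Total contributed: 7 + 25 + 25 + 22 + 12 + 19 + 21 + 23 + 5 + 11 + 12 = 182; total kept: 11 × 26 − 182 = 104.
The shared codebase effort pays out 9.6 × 182 = 1747.20 in aggregate.
Group total = 104 + 1747.20 = 1851.20.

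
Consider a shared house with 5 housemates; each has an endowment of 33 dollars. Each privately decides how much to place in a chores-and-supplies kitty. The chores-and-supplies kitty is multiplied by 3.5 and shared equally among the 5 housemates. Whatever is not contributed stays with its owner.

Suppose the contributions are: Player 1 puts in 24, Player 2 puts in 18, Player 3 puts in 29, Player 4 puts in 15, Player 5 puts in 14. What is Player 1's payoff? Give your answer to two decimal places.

79.00 dollars

Total contributed: 24 + 18 + 29 + 15 + 14 = 100.
Each receives 3.5 × 100 / 5 = 70.00 from the chores-and-supplies kitty.
Player 1 keeps 33 − 24 = 9, so Player 1's payoff is 9 + 70.00 = 79.00.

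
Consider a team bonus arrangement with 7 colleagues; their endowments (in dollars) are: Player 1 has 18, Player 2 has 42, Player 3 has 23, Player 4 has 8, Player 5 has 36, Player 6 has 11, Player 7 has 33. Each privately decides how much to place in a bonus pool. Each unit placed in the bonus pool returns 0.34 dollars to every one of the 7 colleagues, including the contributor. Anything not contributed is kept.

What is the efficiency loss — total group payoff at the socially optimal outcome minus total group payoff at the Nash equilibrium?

235.98 dollars

The private return per contributed unit is 0.34 < 1 for everyone, so the Nash equilibrium is zero contribution and the group total is Σ E_j = 18 + 42 + 23 + 8 + 36 + 11 + 33 = 171.
Each contributed unit returns 2.380 to the group, so the social optimum is full contribution by everyone: group total = 2.380 × 171 = 406.98.
Efficiency loss = (2.380 − 1) × 171 = 235.98.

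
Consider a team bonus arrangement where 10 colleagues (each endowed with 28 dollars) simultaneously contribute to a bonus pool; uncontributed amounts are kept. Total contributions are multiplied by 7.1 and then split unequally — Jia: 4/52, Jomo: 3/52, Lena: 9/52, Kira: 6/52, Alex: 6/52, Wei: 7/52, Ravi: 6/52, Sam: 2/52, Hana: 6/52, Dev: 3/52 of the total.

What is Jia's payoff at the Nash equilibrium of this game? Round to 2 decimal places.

43.29 dollars

Player j's private return per contributed unit is 7.1 × (j's share). Contributing is weakly dominant for j when that share is at least 1/7.1 = 0.1408, and contributing 0 is dominant otherwise.
The only share above 0.1408 is Lena's 9/52, contributing 28; the remaining 9 contribute 0. Total contributed: 28.
Jia keeps 28 and receives 7.1 × 28 × 4/52 = 15.29 from the bonus pool, for a payoff of 43.29.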